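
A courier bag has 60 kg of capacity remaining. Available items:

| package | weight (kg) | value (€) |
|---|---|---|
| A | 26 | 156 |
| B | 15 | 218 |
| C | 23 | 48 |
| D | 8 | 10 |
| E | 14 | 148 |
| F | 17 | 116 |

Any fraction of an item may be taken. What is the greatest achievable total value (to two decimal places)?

566.00

Ratios (sorted): B 14.53, E 10.57, F 6.82, A 6.00, C 2.09, D 1.25
take B (15 @ 218); take E (14 @ 148); take F (17 @ 116); take 14/26 of A → 84.00. Capacity used 60/60.
Total value = 566.00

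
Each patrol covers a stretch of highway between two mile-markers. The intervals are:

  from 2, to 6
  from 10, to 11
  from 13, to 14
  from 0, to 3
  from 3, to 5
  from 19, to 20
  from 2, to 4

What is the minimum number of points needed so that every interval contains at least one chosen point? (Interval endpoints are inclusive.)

Process intervals by earliest right end; each time one isn't hit yet, stab at its right endpoint.
By right end: [0,3]  [2,4]  [3,5]  [2,6]  [10,11]  [13,14]  [19,20]
[0,3] uncovered → point at 3; [10,11] uncovered → point at 11; [13,14] uncovered → point at 14; [19,20] uncovered → point at 20.
Points: 3, 11, 14, 20 (4 total).

4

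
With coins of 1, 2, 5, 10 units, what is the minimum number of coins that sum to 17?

3

17 − 1×10→7 − 1×5→2 − 1×2→0
Total coins = 1 + 1 + 1 = 3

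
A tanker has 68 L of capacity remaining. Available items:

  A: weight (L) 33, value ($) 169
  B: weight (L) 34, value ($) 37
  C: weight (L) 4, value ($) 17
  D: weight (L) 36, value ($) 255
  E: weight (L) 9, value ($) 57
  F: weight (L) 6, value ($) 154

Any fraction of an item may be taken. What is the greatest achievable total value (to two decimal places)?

Order: F (154/6=25.67) > D (255/36=7.08) > E (57/9=6.33) > A (169/33=5.12) > C (17/4=4.25) > B (37/34=1.09)
Fill: take F (6 @ 154) → take D (36 @ 255) → take E (9 @ 57) → take 17/33 of A → 87.06; 68/68 used.
Total value = 553.06

553.06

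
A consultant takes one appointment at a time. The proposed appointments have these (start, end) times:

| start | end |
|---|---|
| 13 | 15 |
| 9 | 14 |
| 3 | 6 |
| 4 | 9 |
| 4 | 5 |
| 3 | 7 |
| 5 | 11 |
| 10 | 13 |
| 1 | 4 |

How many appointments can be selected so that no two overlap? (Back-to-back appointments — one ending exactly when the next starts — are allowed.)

4

Order by finish time; keep every interval that doesn't clash with the previous kept one.
Sorted by end: (1,4)  (4,5)  (3,6)  (3,7)  (4,9)  (5,11)  (10,13)  (9,14)  (13,15)
take (1,4); take (4,5); skip (3,6); take (5,11); skip (10,13); take (13,15).
Selected 4 appointments.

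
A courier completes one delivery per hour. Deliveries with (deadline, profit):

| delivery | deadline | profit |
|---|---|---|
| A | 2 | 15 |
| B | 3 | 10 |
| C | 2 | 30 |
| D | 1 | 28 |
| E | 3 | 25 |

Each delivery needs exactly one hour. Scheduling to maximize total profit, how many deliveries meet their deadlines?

Sort by profit descending; place each in the latest free slot ≤ its deadline.
By profit: C(d2,30), D(d1,28), E(d3,25), A(d2,15), B(d3,10)
C→slot 2; D→slot 1; E→slot 3; A skipped; B skipped.
3 of 5 scheduled.

3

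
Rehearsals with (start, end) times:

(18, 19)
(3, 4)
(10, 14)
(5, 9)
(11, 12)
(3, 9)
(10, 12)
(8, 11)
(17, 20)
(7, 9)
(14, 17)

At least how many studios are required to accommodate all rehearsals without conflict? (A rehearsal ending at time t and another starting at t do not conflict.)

4

The answer is the maximum number of intervals overlapping at any instant.
Events (time:±→running): 3:+→1 3:+→2 4:-→1 5:+→2 7:+→3 8:+→4 … peak 4.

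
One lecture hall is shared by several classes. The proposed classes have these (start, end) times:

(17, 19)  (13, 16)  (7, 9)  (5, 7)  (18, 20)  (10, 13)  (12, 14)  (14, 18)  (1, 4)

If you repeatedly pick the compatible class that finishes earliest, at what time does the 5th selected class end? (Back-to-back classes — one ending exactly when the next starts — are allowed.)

16

Greedy by earliest finish: after sorting by end time, pick each interval compatible with the last pick.
By end time: (1,4), (5,7), (7,9), (10,13), (12,14), (13,16), (14,18), (17,19), (18,20).
Pick (1,4); next start ≥ 4 → (5,7); next start ≥ 7 → (7,9); next start ≥ 9 → (10,13); next start ≥ 13 → (13,16); next start ≥ 16 → (17,19).
Selected: (1,4) (5,7) (7,9) (10,13) (13,16) (17,19)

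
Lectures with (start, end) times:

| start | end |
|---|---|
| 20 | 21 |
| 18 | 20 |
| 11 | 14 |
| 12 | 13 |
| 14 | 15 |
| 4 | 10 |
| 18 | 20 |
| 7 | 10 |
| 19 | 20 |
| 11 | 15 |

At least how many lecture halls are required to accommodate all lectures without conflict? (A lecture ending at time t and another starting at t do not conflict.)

3

Events (time:±→running): 4:+→1 7:+→2 10:-→1 10:-→0 11:+→1 11:+→2 12:+→3 … peak 3.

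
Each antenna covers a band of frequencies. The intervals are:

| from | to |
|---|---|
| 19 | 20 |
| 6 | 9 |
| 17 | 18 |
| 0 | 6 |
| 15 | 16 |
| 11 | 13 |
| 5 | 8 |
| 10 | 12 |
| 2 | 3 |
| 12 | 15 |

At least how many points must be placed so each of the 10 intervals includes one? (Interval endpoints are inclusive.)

6

Process intervals by earliest right end; each time one isn't hit yet, stab at its right endpoint.
Sorted: [2,3] [0,6] [5,8] [6,9] [10,12] [11,13] [12,15] [15,16] [17,18] [19,20]
{[2,3],[0,6]} hit by 3; {[5,8],[6,9]} hit by 8; {[10,12],[11,13],[12,15]} hit by 12; {[15,16]} hit by 16; {[17,18]} hit by 18; {[19,20]} hit by 20.
Points: 3, 8, 12, 16, 18, 20 (6 total).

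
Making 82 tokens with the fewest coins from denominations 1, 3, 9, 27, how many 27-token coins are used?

82 − 3×27→1 − 1×1→0
Count of 27: 3

3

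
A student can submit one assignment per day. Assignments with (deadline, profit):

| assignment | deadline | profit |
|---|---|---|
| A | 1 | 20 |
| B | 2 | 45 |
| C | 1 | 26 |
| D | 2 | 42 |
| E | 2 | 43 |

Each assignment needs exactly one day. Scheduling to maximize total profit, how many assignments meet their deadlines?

Sort by profit descending; place each in the latest free slot ≤ its deadline.
By profit: B(d2,45), E(d2,43), D(d2,42), C(d1,26), A(d1,20)
B→slot 2; E→slot 1; D skipped; C skipped; A skipped.
2 of 5 scheduled.

2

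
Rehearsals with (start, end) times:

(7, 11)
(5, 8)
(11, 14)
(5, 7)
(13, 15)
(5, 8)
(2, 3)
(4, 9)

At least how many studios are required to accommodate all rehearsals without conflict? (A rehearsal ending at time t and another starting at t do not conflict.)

4

Events (time:±→running): 2:+→1 3:-→0 4:+→1 5:+→2 5:+→3 5:+→4 … peak 4.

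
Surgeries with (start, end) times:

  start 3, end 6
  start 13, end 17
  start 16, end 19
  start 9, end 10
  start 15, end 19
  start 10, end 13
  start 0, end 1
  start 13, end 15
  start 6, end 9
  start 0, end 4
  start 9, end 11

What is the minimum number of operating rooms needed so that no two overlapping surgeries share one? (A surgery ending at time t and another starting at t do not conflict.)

3

Events (time:±→running): 0:+→1 0:+→2 1:-→1 3:+→2 4:-→1 6:-→0 6:+→1 9:-→0 9:+→1 9:+→2 10:-→1 10:+→2 11:-→1 13:-→0 13:+→1 13:+→2 15:-→1 15:+→2 16:+→3 … peak 3.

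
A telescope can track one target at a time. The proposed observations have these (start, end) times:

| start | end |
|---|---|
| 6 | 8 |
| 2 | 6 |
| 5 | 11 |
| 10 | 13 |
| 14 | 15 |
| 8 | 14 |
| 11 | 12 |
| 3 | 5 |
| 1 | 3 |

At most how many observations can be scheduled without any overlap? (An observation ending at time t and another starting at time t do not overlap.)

5

Greedy by earliest finish: after sorting by end time, pick each interval compatible with the last pick.
By end time: (1,3), (3,5), (2,6), (6,8), (5,11), (11,12), (10,13), (8,14), (14,15).
Pick (1,3); next start ≥ 3 → (3,5); next start ≥ 5 → (6,8); next start ≥ 8 → (11,12); next start ≥ 12 → (14,15).
Selected 5 observations.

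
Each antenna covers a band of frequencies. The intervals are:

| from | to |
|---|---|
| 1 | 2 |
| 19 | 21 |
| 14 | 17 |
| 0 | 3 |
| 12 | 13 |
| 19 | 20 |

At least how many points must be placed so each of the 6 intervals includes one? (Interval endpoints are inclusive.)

Sorted: [1,2] [0,3] [12,13] [14,17] [19,20] [19,21]
{[1,2],[0,3]} hit by 2; {[12,13]} hit by 13; {[14,17]} hit by 17; {[19,20],[19,21]} hit by 20.
Points: 2, 13, 17, 20 (4 total).

4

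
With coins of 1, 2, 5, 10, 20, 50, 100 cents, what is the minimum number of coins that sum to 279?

279 − 2×100→79 − 1×50→29 − 1×20→9 − 1×5→4 − 2×2→0
Total coins = 2 + 1 + 1 + 1 + 2 = 7

7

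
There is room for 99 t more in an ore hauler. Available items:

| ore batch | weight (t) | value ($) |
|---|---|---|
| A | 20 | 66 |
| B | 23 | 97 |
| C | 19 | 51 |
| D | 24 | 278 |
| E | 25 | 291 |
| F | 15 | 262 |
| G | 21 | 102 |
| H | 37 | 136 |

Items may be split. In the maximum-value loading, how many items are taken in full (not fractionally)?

4

Order: F (262/15=17.47) > E (291/25=11.64) > D (278/24=11.58) > G (102/21=4.86) > B (97/23=4.22) > H (136/37=3.68) > A (66/20=3.30) > C (51/19=2.68)
Fill: take F (15 @ 262) → take E (25 @ 291) → take D (24 @ 278) → take G (21 @ 102) → take 14/23 of B → 59.04; 99/99 used.
4 item(s) taken whole; one partial (take 14/23 of B).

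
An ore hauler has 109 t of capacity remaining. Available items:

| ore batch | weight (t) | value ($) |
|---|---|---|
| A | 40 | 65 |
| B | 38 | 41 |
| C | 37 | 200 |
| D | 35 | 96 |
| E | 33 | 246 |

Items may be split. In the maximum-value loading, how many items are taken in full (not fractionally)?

Ratios (sorted): E 7.45, C 5.41, D 2.74, A 1.62, B 1.08
take E (33 @ 246); take C (37 @ 200); take D (35 @ 96); take 4/40 of A → 6.50. Capacity used 109/109.
3 item(s) taken whole; one partial (take 4/40 of A).

3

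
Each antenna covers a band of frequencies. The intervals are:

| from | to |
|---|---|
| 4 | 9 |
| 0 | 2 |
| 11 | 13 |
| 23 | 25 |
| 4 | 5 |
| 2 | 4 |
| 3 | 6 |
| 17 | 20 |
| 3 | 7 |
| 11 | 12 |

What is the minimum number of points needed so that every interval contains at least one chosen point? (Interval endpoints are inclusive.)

Process intervals by earliest right end; each time one isn't hit yet, stab at its right endpoint.
Sorted: [0,2] [2,4] [4,5] [3,6] [3,7] [4,9] [11,12] [11,13] [17,20] [23,25]
{[0,2],[2,4]} hit by 2; {[4,5],[3,6],[3,7],[4,9]} hit by 5; {[11,12],[11,13]} hit by 12; {[17,20]} hit by 20; {[23,25]} hit by 25.
Points: 2, 5, 12, 20, 25 (5 total).

5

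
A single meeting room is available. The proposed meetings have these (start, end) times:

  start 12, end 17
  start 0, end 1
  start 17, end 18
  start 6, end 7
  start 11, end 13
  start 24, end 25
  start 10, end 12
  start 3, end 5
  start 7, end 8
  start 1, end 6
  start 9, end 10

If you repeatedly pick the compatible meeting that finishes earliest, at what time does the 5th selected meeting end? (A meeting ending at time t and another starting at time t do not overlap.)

10

By end time: (0,1), (3,5), (1,6), (6,7), (7,8), (9,10), (10,12), (11,13), (12,17), (17,18), (24,25).
Pick (0,1); next start ≥ 1 → (3,5); next start ≥ 5 → (6,7); next start ≥ 7 → (7,8); next start ≥ 8 → (9,10); next start ≥ 10 → (10,12); next start ≥ 12 → (12,17); next start ≥ 17 → (17,18); next start ≥ 18 → (24,25).
Selected: (0,1) (3,5) (6,7) (7,8) (9,10) (10,12) (12,17) (17,18) (24,25)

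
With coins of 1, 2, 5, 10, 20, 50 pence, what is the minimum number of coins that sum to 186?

Use the largest denomination that fits, subtract, and repeat.
186 = 3×50 + 1×20 + 1×10 + 1×5 + 1×1
Total coins = 3 + 1 + 1 + 1 + 1 = 7

7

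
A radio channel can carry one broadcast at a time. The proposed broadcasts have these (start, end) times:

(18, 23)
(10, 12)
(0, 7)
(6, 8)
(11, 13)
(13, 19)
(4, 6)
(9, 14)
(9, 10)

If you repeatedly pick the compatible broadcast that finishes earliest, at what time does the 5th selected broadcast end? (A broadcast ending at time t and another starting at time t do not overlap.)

19

Sort by end time and greedily take each interval whose start is ≥ the last chosen end.
Sorted by end: (4,6)  (0,7)  (6,8)  (9,10)  (10,12)  (11,13)  (9,14)  (13,19)  (18,23)
take (4,6); take (6,8); take (9,10); take (10,12); skip (11,13); skip (9,14); take (13,19).
Selected: (4,6) (6,8) (9,10) (10,12) (13,19)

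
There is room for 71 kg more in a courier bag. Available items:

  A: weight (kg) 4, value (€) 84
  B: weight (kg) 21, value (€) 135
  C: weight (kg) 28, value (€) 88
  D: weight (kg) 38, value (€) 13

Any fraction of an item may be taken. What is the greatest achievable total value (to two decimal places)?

Greedy by value/weight ratio, highest first.
Ratios (sorted): A 21.00, B 6.43, C 3.14, D 0.34
take A (4 @ 84); take B (21 @ 135); take C (28 @ 88); take 18/38 of D → 6.16. Capacity used 71/71.
Total value = 313.16

313.16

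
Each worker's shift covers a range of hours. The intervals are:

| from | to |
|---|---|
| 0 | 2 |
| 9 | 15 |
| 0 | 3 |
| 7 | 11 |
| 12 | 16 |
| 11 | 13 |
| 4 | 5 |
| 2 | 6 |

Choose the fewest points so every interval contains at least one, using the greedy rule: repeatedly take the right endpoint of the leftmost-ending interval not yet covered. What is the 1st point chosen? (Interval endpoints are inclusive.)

2

Sort by right endpoint; whenever an interval is uncovered, place a point at its right end.
By right end: [0,2]  [0,3]  [4,5]  [2,6]  [7,11]  [11,13]  [9,15]  [12,16]
[0,2] uncovered → point at 2; [4,5] uncovered → point at 5; [7,11] uncovered → point at 11; [12,16] uncovered → point at 16.
Points: 2, 5, 11, 16 (4 total).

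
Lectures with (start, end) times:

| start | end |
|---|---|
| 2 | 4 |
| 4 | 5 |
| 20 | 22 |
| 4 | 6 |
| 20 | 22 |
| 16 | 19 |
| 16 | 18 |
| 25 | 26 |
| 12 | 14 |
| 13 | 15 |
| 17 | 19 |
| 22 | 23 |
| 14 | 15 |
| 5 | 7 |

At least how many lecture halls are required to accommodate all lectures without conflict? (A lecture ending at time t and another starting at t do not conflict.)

3

The answer is the maximum number of intervals overlapping at any instant.
starts: [2, 4, 4, 5, 12, 13, 14, 16, 16, 17, 20, 20, 22, 25]
ends:   [4, 5, 6, 7, 14, 15, 15, 18, 19, 19, 22, 22, 23, 26]
s2→1 e4→0 s4→1 s4→2 e5→1 s5→2 e6→1 e7→0 s12→1 s13→2 e14→1 s14→2 e15→1 e15→0 s16→1 s16→2 s17→3  — peak 3.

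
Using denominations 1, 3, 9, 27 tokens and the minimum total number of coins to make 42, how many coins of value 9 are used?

42 = 1×27 + 1×9 + 2×3
Count of 9: 1

1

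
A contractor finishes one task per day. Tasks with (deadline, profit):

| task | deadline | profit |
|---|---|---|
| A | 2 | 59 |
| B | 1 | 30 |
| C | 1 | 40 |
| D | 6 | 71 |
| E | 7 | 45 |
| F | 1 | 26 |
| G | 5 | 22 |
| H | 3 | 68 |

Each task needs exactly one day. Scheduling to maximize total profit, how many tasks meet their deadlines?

Profit order: D=71 H=68 A=59 E=45 C=40 B=30 F=26 G=22
Assign: D→slot 6, H→slot 3, A→slot 2, E→slot 7, C→slot 1, B skipped, F skipped, G→slot 5.
Slots: [1:C] [2:A] [3:H] [5:G] [6:D] [7:E]
6 of 8 scheduled.

6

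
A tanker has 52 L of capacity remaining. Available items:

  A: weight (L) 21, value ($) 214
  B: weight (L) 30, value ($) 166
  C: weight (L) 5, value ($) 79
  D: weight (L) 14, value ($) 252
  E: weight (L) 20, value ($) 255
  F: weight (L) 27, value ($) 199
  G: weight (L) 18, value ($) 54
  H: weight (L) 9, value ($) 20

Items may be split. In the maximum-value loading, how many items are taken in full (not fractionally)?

3

Order: D (252/14=18.00) > C (79/5=15.80) > E (255/20=12.75) > A (214/21=10.19) > F (199/27=7.37) > B (166/30=5.53) > G (54/18=3.00) > H (20/9=2.22)
Fill: take D (14 @ 252) → take C (5 @ 79) → take E (20 @ 255) → take 13/21 of A → 132.48; 52/52 used.
3 item(s) taken whole; one partial (take 13/21 of A).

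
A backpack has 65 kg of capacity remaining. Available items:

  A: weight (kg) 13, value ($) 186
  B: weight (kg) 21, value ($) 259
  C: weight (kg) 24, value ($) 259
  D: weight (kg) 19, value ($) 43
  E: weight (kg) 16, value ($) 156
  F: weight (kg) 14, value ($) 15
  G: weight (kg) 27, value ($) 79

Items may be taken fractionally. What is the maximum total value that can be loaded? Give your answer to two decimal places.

772.25

Greedy by value/weight ratio, highest first.
Order: A (186/13=14.31) > B (259/21=12.33) > C (259/24=10.79) > E (156/16=9.75) > G (79/27=2.93) > D (43/19=2.26) > F (15/14=1.07)
Fill: take A (13 @ 186) → take B (21 @ 259) → take C (24 @ 259) → take 7/16 of E → 68.25; 65/65 used.
Total value = 772.25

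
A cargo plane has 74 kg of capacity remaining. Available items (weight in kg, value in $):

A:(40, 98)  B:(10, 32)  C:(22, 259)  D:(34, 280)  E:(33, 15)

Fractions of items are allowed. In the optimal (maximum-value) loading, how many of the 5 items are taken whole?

3

Order: C (259/22=11.77) > D (280/34=8.24) > B (32/10=3.20) > A (98/40=2.45) > E (15/33=0.45)
Fill: take C (22 @ 259) → take D (34 @ 280) → take B (10 @ 32) → take 8/40 of A → 19.60; 74/74 used.
3 item(s) taken whole; one partial (take 8/40 of A).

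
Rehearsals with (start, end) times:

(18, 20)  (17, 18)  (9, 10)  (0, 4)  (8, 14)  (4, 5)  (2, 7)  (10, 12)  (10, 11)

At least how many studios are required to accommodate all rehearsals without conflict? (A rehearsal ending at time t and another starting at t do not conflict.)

Count concurrent intervals with a sweep; the peak is the room count.
Events (time:±→running): 0:+→1 2:+→2 4:-→1 4:+→2 5:-→1 7:-→0 8:+→1 9:+→2 10:-→1 10:+→2 10:+→3 … peak 3.

3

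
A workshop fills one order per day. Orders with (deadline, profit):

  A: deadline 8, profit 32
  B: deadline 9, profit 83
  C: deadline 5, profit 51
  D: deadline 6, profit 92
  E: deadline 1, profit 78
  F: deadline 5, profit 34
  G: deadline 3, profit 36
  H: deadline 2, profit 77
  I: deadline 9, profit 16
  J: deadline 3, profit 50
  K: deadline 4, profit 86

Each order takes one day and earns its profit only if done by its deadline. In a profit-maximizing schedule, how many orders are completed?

9

Profit order: D=92 K=86 B=83 E=78 H=77 C=51 J=50 G=36 F=34 A=32 I=16
Assign: D→slot 6, K→slot 4, B→slot 9, E→slot 1, H→slot 2, C→slot 5, J→slot 3, G skipped, F skipped, A→slot 8, I→slot 7.
Slots: [1:E] [2:H] [3:J] [4:K] [5:C] [6:D] [7:I] [8:A] [9:B]
9 of 11 scheduled.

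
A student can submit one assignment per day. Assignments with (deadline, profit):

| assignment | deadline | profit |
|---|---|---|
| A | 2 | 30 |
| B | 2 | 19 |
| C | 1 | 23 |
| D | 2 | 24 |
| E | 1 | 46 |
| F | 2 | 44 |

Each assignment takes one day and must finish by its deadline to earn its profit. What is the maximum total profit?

90

Sort by profit descending; place each in the latest free slot ≤ its deadline.
By profit: E(d1,46), F(d2,44), A(d2,30), D(d2,24), C(d1,23), B(d2,19)
E→slot 1; F→slot 2; A skipped; D skipped; C skipped; B skipped.
Profit = 46 + 44 = 90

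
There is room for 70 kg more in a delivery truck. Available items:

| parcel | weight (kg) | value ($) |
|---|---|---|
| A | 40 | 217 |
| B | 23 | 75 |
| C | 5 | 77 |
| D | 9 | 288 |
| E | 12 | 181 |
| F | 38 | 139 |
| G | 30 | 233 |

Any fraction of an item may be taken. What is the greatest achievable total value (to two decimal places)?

854.95

Sort by value per unit weight and fill in that order.
Order: D (288/9=32.00) > C (77/5=15.40) > E (181/12=15.08) > G (233/30=7.77) > A (217/40=5.42) > F (139/38=3.66) > B (75/23=3.26)
Fill: take D (9 @ 288) → take C (5 @ 77) → take E (12 @ 181) → take G (30 @ 233) → take 14/40 of A → 75.95; 70/70 used.
Total value = 854.95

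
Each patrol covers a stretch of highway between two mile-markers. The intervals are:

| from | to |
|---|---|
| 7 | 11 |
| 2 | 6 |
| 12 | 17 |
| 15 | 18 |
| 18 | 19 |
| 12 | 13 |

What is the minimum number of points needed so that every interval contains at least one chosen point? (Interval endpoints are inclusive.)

Process intervals by earliest right end; each time one isn't hit yet, stab at its right endpoint.
Sorted: [2,6] [7,11] [12,13] [12,17] [15,18] [18,19]
{[2,6]} hit by 6; {[7,11]} hit by 11; {[12,13],[12,17]} hit by 13; {[15,18],[18,19]} hit by 18.
Points: 6, 11, 13, 18 (4 total).

4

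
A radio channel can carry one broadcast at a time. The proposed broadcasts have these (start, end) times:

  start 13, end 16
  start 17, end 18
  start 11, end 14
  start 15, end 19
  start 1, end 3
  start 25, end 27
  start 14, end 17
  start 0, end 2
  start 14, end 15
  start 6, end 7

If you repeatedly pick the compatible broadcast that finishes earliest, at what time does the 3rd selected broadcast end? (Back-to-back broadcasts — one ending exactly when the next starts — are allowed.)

14

Order by finish time; keep every interval that doesn't clash with the previous kept one.
Sorted by end: (0,2)  (1,3)  (6,7)  (11,14)  (14,15)  (13,16)  (14,17)  (17,18)  (15,19)  (25,27)
take (0,2); take (6,7); take (11,14); take (14,15); skip (14,17); take (17,18); skip (15,19); take (25,27).
Selected: (0,2) (6,7) (11,14) (14,15) (17,18) (25,27)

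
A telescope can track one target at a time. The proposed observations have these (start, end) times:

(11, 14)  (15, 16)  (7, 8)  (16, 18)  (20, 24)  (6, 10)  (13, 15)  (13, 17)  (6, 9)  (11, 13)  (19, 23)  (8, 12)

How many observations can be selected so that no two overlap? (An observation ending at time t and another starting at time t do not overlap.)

6

Sort by end time and greedily take each interval whose start is ≥ the last chosen end.
Sorted by end: (7,8)  (6,9)  (6,10)  (8,12)  (11,13)  (11,14)  (13,15)  (15,16)  (13,17)  (16,18)  (19,23)  (20,24)
take (7,8); skip (6,9); skip (6,10); take (8,12); skip (11,14); take (13,15); take (15,16); take (16,18); take (19,23); skip (20,24).
Selected 6 observations.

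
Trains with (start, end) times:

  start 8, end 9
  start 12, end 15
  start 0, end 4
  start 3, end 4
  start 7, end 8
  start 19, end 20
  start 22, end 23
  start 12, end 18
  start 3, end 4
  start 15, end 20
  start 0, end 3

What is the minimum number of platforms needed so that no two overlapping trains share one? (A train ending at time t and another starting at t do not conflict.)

3

starts: [0, 0, 3, 3, 7, 8, 12, 12, 15, 19, 22]
ends:   [3, 4, 4, 4, 8, 9, 15, 18, 20, 20, 23]
s0→1 s0→2 e3→1 s3→2 s3→3  — peak 3.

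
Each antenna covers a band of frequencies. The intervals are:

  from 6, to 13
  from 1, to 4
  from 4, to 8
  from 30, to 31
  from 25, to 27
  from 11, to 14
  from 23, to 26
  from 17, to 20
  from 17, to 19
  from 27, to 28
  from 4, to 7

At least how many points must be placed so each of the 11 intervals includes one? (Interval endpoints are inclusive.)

Sort by right endpoint; whenever an interval is uncovered, place a point at its right end.
By right end: [1,4]  [4,7]  [4,8]  [6,13]  [11,14]  [17,19]  [17,20]  [23,26]  [25,27]  [27,28]  [30,31]
[1,4] uncovered → point at 4; [6,13] uncovered → point at 13; [17,19] uncovered → point at 19; [23,26] uncovered → point at 26; [27,28] uncovered → point at 28; [30,31] uncovered → point at 31.
Points: 4, 13, 19, 26, 28, 31 (6 total).

6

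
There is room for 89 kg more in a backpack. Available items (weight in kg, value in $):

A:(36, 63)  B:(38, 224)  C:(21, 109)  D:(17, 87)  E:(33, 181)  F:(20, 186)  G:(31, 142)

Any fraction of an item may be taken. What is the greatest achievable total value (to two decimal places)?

580.03

Greedy by value/weight ratio, highest first.
Order: F (186/20=9.30) > B (224/38=5.89) > E (181/33=5.48) > C (109/21=5.19) > D (87/17=5.12) > G (142/31=4.58) > A (63/36=1.75)
Fill: take F (20 @ 186) → take B (38 @ 224) → take 31/33 of E → 170.03; 89/89 used.
Total value = 580.03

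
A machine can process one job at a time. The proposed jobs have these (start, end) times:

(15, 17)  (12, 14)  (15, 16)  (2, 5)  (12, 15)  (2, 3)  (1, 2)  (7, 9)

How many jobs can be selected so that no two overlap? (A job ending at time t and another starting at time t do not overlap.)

5

Sort by end time and greedily take each interval whose start is ≥ the last chosen end.
By end time: (1,2), (2,3), (2,5), (7,9), (12,14), (12,15), (15,16), (15,17).
Pick (1,2); next start ≥ 2 → (2,3); next start ≥ 3 → (7,9); next start ≥ 9 → (12,14); next start ≥ 14 → (15,16).
Selected 5 jobs.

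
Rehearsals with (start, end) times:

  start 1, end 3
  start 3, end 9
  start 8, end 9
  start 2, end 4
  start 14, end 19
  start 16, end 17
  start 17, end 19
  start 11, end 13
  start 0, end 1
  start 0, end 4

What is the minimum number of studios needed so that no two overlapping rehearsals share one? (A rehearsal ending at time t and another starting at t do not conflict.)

The answer is the maximum number of intervals overlapping at any instant.
Events (time:±→running): 0:+→1 0:+→2 1:-→1 1:+→2 2:+→3 … peak 3.

3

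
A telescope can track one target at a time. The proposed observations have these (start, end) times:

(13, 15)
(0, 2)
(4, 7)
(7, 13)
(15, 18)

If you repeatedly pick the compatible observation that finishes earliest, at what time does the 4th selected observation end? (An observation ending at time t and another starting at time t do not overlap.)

15

By end time: (0,2), (4,7), (7,13), (13,15), (15,18).
Pick (0,2); next start ≥ 2 → (4,7); next start ≥ 7 → (7,13); next start ≥ 13 → (13,15); next start ≥ 15 → (15,18).
Selected: (0,2) (4,7) (7,13) (13,15) (15,18)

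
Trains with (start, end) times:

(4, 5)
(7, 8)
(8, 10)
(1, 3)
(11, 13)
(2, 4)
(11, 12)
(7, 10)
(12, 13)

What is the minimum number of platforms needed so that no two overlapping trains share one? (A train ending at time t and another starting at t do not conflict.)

Count concurrent intervals with a sweep; the peak is the room count.
Events (time:±→running): 1:+→1 2:+→2 … peak 2.

2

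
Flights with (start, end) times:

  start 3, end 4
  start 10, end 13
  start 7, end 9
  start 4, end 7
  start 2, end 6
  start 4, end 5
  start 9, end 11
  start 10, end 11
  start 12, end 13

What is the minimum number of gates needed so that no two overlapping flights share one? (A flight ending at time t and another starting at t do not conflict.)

Count concurrent intervals with a sweep; the peak is the room count.
Events (time:±→running): 2:+→1 3:+→2 4:-→1 4:+→2 4:+→3 … peak 3.

3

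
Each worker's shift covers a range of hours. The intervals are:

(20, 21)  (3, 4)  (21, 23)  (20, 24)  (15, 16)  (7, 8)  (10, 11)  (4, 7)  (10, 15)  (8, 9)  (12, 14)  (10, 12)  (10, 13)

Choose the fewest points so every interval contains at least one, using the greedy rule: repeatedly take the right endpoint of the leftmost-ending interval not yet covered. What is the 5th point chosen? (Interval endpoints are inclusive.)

16

Process intervals by earliest right end; each time one isn't hit yet, stab at its right endpoint.
By right end: [3,4]  [4,7]  [7,8]  [8,9]  [10,11]  [10,12]  [10,13]  [12,14]  [10,15]  [15,16]  [20,21]  [21,23]  [20,24]
[3,4] uncovered → point at 4; [7,8] uncovered → point at 8; [10,11] uncovered → point at 11; [12,14] uncovered → point at 14; [15,16] uncovered → point at 16; [20,21] uncovered → point at 21.
Points: 4, 8, 11, 14, 16, 21 (6 total).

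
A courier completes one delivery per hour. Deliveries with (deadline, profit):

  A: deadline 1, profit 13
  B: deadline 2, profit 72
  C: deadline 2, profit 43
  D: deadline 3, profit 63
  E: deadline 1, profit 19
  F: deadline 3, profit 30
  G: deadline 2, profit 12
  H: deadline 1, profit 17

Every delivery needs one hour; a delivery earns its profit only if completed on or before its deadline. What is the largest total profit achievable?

178

Take jobs in profit order; each goes to the latest open slot no later than its deadline.
By profit: B(d2,72), D(d3,63), C(d2,43), F(d3,30), E(d1,19), H(d1,17), A(d1,13), G(d2,12)
B→slot 2; D→slot 3; C→slot 1; F skipped; E skipped; H skipped; A skipped; G skipped.
Profit = 43 + 72 + 63 = 178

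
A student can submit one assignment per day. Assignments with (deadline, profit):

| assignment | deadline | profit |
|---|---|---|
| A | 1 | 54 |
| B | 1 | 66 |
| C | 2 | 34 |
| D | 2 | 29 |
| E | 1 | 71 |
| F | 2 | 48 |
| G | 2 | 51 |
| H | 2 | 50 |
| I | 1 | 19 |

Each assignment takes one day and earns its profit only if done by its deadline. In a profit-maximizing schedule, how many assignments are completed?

2

Profit order: E=71 B=66 A=54 G=51 H=50 F=48 C=34 D=29 I=19
Assign: E→slot 1, B skipped, A skipped, G→slot 2, H skipped, F skipped, C skipped, D skipped, I skipped.
Slots: [1:E] [2:G]
2 of 9 scheduled.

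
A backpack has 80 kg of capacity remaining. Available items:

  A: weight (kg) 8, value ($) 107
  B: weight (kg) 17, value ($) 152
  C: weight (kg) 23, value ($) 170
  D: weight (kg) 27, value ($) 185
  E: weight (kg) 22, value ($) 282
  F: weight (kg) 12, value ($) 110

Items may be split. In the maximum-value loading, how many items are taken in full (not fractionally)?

4

Greedy by value/weight ratio, highest first.
Order: A (107/8=13.38) > E (282/22=12.82) > F (110/12=9.17) > B (152/17=8.94) > C (170/23=7.39) > D (185/27=6.85)
Fill: take A (8 @ 107) → take E (22 @ 282) → take F (12 @ 110) → take B (17 @ 152) → take 21/23 of C → 155.22; 80/80 used.
4 item(s) taken whole; one partial (take 21/23 of C).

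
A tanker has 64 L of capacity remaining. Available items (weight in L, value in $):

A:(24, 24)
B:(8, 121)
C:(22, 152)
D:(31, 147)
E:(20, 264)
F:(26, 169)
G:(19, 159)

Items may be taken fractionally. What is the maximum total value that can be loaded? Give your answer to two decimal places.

661.45

Sort by value per unit weight and fill in that order.
Order: B (121/8=15.12) > E (264/20=13.20) > G (159/19=8.37) > C (152/22=6.91) > F (169/26=6.50) > D (147/31=4.74) > A (24/24=1.00)
Fill: take B (8 @ 121) → take E (20 @ 264) → take G (19 @ 159) → take 17/22 of C → 117.45; 64/64 used.
Total value = 661.45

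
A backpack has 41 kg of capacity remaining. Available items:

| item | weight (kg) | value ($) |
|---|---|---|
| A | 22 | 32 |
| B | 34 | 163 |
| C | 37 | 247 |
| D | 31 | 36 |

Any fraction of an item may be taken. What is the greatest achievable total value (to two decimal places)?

266.18

Sort by value per unit weight and fill in that order.
Ratios (sorted): C 6.68, B 4.79, A 1.45, D 1.16
take C (37 @ 247); take 4/34 of B → 19.18. Capacity used 41/41.
Total value = 266.18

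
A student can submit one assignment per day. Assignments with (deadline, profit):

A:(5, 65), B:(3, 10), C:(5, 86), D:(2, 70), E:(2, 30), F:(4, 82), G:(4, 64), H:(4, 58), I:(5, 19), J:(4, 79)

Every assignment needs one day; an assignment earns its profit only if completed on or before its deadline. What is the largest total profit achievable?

382

Sort by profit descending; place each in the latest free slot ≤ its deadline.
By profit: C(d5,86), F(d4,82), J(d4,79), D(d2,70), A(d5,65), G(d4,64), H(d4,58), E(d2,30), I(d5,19), B(d3,10)
C→slot 5; F→slot 4; J→slot 3; D→slot 2; A→slot 1; G skipped; H skipped; E skipped; I skipped; B skipped.
Profit = 65 + 70 + 79 + 82 + 86 = 382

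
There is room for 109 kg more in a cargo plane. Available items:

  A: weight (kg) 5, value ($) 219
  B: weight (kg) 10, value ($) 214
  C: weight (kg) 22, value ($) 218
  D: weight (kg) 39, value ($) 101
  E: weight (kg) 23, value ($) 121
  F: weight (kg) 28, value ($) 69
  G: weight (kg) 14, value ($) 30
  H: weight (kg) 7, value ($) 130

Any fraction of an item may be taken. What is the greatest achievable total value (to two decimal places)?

1010.39

Sort by value per unit weight and fill in that order.
Ratios (sorted): A 43.80, B 21.40, H 18.57, C 9.91, E 5.26, D 2.59, F 2.46, G 2.14
take A (5 @ 219); take B (10 @ 214); take H (7 @ 130); take C (22 @ 218); take E (23 @ 121); take D (39 @ 101); take 3/28 of F → 7.39. Capacity used 109/109.
Total value = 1010.39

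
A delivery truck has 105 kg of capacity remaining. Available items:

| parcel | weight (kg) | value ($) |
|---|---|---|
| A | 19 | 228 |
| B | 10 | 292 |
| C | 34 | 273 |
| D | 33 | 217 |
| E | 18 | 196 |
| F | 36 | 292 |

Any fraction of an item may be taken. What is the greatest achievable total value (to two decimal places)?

Greedy by value/weight ratio, highest first.
Order: B (292/10=29.20) > A (228/19=12.00) > E (196/18=10.89) > F (292/36=8.11) > C (273/34=8.03) > D (217/33=6.58)
Fill: take B (10 @ 292) → take A (19 @ 228) → take E (18 @ 196) → take F (36 @ 292) → take 22/34 of C → 176.65; 105/105 used.
Total value = 1184.65

1184.65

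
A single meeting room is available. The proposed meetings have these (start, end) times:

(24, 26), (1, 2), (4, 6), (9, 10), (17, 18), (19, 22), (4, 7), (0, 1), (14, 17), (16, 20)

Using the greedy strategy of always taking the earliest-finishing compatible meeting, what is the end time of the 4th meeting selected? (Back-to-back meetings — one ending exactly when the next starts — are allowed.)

Sort by end time and greedily take each interval whose start is ≥ the last chosen end.
Sorted by end: (0,1)  (1,2)  (4,6)  (4,7)  (9,10)  (14,17)  (17,18)  (16,20)  (19,22)  (24,26)
take (0,1); take (1,2); take (4,6); skip (4,7); take (9,10); take (14,17); take (17,18); skip (16,20); take (19,22); take (24,26).
Selected: (0,1) (1,2) (4,6) (9,10) (14,17) (17,18) (19,22) (24,26)

10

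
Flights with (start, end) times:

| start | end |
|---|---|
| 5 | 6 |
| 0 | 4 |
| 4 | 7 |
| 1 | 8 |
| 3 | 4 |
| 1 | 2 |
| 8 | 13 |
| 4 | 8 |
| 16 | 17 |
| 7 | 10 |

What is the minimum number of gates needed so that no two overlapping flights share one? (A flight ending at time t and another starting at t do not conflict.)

4

starts: [0, 1, 1, 3, 4, 4, 5, 7, 8, 16]
ends:   [2, 4, 4, 6, 7, 8, 8, 10, 13, 17]
s0→1 s1→2 s1→3 e2→2 s3→3 e4→2 e4→1 s4→2 s4→3 s5→4  — peak 4.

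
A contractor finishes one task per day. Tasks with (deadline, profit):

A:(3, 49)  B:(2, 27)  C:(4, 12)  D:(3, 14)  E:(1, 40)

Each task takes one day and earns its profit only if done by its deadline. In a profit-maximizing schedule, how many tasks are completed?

Profit order: A=49 E=40 B=27 D=14 C=12
Assign: A→slot 3, E→slot 1, B→slot 2, D skipped, C→slot 4.
Slots: [1:E] [2:B] [3:A] [4:C]
4 of 5 scheduled.

4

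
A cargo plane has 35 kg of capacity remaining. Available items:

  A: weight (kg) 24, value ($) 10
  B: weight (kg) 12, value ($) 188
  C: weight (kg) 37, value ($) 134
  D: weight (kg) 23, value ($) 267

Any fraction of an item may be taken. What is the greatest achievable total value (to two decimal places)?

455.00

Greedy by value/weight ratio, highest first.
Order: B (188/12=15.67) > D (267/23=11.61) > C (134/37=3.62) > A (10/24=0.42)
Fill: take B (12 @ 188) → take D (23 @ 267); 35/35 used.
Total value = 455.00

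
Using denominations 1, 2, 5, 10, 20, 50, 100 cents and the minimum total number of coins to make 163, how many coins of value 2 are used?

1

Use the largest denomination that fits, subtract, and repeat.
163 − 1×100→63 − 1×50→13 − 1×10→3 − 1×2→1 − 1×1→0
Count of 2: 1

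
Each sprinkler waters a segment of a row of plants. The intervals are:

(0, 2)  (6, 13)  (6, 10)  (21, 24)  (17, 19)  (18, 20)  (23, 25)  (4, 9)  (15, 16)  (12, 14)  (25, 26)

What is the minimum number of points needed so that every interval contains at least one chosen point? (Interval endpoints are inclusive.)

7

Sorted: [0,2] [4,9] [6,10] [6,13] [12,14] [15,16] [17,19] [18,20] [21,24] [23,25] [25,26]
{[0,2]} hit by 2; {[4,9],[6,10],[6,13]} hit by 9; {[12,14]} hit by 14; {[15,16]} hit by 16; {[17,19],[18,20]} hit by 19; {[21,24],[23,25]} hit by 24; {[25,26]} hit by 26.
Points: 2, 9, 14, 16, 19, 24, 26 (7 total).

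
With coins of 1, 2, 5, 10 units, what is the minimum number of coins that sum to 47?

47 = 4×10 + 1×5 + 1×2
Total coins = 4 + 1 + 1 = 6

6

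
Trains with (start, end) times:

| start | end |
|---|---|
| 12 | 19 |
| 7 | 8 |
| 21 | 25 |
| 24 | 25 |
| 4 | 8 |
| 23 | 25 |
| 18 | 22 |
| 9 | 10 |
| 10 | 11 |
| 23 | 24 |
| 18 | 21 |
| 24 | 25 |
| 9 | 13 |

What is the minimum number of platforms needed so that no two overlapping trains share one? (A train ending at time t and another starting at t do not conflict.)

Count concurrent intervals with a sweep; the peak is the room count.
Events (time:±→running): 4:+→1 7:+→2 8:-→1 8:-→0 9:+→1 9:+→2 10:-→1 10:+→2 11:-→1 12:+→2 13:-→1 18:+→2 18:+→3 19:-→2 21:-→1 21:+→2 22:-→1 23:+→2 23:+→3 24:-→2 24:+→3 24:+→4 … peak 4.

4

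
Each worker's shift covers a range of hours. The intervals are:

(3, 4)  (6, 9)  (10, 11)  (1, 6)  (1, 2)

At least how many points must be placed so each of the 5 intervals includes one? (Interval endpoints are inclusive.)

Process intervals by earliest right end; each time one isn't hit yet, stab at its right endpoint.
Sorted: [1,2] [3,4] [1,6] [6,9] [10,11]
{[1,2]} hit by 2; {[3,4],[1,6]} hit by 4; {[6,9]} hit by 9; {[10,11]} hit by 11.
Points: 2, 4, 9, 11 (4 total).

4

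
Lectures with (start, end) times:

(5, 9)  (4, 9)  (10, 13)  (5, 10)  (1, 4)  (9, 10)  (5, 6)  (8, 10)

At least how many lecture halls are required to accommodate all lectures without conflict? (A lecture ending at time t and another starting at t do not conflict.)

starts: [1, 4, 5, 5, 5, 8, 9, 10]
ends:   [4, 6, 9, 9, 10, 10, 10, 13]
s1→1 e4→0 s4→1 s5→2 s5→3 s5→4  — peak 4.

4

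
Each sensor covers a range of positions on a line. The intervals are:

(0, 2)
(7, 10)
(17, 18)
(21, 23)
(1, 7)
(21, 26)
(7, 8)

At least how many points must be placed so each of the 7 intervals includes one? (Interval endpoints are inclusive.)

By right end: [0,2]  [1,7]  [7,8]  [7,10]  [17,18]  [21,23]  [21,26]
[0,2] uncovered → point at 2; [7,8] uncovered → point at 8; [17,18] uncovered → point at 18; [21,23] uncovered → point at 23.
Points: 2, 8, 18, 23 (4 total).

4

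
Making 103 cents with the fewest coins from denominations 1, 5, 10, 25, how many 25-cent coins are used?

4

Greedy: take as many of the largest coin as possible, then repeat with the remainder.
103 − 4×25→3 − 3×1→0
Count of 25: 4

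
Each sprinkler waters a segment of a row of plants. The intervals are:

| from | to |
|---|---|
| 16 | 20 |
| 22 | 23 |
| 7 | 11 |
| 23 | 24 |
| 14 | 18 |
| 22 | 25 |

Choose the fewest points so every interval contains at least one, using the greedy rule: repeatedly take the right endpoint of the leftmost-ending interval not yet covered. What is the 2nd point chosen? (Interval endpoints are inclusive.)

18

Sorted: [7,11] [14,18] [16,20] [22,23] [23,24] [22,25]
{[7,11]} hit by 11; {[14,18],[16,20]} hit by 18; {[22,23],[23,24],[22,25]} hit by 23.
Points: 11, 18, 23 (3 total).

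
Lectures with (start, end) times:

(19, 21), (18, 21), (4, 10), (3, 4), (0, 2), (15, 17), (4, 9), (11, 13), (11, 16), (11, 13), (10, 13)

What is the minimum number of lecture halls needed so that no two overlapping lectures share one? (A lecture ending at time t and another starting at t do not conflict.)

starts: [0, 3, 4, 4, 10, 11, 11, 11, 15, 18, 19]
ends:   [2, 4, 9, 10, 13, 13, 13, 16, 17, 21, 21]
s0→1 e2→0 s3→1 e4→0 s4→1 s4→2 e9→1 e10→0 s10→1 s11→2 s11→3 s11→4  — peak 4.

4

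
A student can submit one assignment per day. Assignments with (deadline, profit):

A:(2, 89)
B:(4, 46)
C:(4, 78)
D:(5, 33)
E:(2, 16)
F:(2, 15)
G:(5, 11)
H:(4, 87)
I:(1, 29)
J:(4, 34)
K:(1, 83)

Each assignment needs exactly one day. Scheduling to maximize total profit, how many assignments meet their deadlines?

5

By profit: A(d2,89), H(d4,87), K(d1,83), C(d4,78), B(d4,46), J(d4,34), D(d5,33), I(d1,29), E(d2,16), F(d2,15), G(d5,11)
A→slot 2; H→slot 4; K→slot 1; C→slot 3; B skipped; J skipped; D→slot 5; I skipped; E skipped; F skipped; G skipped.
5 of 11 scheduled.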